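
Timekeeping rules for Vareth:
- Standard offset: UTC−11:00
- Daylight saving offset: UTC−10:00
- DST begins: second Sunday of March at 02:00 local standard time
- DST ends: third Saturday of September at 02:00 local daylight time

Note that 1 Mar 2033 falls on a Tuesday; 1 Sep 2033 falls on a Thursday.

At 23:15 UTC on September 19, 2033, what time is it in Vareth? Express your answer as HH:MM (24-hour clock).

1 March 2033 is a Tuesday, so the first Sunday is March 6 and the second is March 13.
1 September 2033 is a Thursday, so the first Saturday is September 3 and the third is September 17.
At the standard offset (UTC−11:00), 23:15 UTC − 11h = 12:15 Vareth standard time.
The standard-time date in Vareth, September 19, 2033, is outside the daylight-saving period (13 March – 17 September), so Vareth is on standard time, UTC−11:00.
23:15 UTC − 11h = 12:15 local.

12:15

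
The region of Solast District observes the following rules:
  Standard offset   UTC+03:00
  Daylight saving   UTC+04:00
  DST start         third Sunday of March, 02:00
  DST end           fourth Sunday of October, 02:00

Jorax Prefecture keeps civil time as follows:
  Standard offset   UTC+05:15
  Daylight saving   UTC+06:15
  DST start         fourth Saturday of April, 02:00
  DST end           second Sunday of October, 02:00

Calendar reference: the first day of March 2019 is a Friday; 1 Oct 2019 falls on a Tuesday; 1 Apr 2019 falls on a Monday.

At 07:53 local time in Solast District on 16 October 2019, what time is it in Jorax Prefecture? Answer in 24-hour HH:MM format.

1 March 2019 is a Friday, so the first Sunday is March 3 and the third is March 17.
1 October 2019 is a Tuesday, so the first Sunday is October 6 and the fourth is October 27.
Daylight saving runs 17 March – 27 October; 16 October 2019 is inside that window, so Solast District is at UTC+04:00.
07:53 Solast District − 4h = 03:53 UTC.
1 April 2019 is a Monday, so the first Saturday is April 6 and the fourth is April 27.
1 October 2019 is a Tuesday, so the first Sunday is October 6 and the second is October 13.
At the standard offset (UTC+05:15), 03:53 UTC + 5h15m = 09:08 Jorax Prefecture standard time.
Daylight saving runs 27 April – 13 October; the standard-time date in Jorax Prefecture, 16 October 2019, is outside that window, so Jorax Prefecture is on standard time at UTC+05:15.
03:53 UTC + 5h15m = 09:08 Jorax Prefecture.

09:08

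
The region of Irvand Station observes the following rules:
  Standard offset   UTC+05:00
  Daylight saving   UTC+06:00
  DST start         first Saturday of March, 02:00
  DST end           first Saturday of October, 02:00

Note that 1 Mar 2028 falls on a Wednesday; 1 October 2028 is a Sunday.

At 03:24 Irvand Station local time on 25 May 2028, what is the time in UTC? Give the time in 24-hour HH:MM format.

21:24

1 March 2028 is a Wednesday, so the first Saturday is March 4.
1 October 2028 is a Sunday, so the first Saturday is October 7.
25 May 2028 lies within the daylight-saving period (4 March – 7 October), so Irvand Station is on daylight time, UTC+06:00.
03:24 local − 6h = 21:24 UTC (rolling into the previous day, 24 May 2028).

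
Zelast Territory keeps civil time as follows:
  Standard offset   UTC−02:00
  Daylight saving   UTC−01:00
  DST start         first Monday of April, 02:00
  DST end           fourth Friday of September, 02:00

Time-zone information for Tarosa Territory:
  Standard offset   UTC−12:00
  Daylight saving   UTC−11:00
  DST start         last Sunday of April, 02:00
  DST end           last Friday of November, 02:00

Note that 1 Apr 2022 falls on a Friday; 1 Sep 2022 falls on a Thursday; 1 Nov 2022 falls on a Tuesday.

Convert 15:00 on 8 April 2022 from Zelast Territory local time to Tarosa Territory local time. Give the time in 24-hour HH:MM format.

1 April 2022 is a Friday, so the first Monday is April 4.
1 September 2022 is a Thursday, so the first Friday is September 2 and the fourth is September 23.
8 April 2022 lies within the daylight-saving period (4 April – 23 September), so Zelast Territory is on daylight time, UTC−01:00.
15:00 Zelast Territory + 1h = 16:00 UTC.
1 April 2022 is a Friday, so Sundays fall on 3, 10, 17, 24; the last is April 24.
1 November 2022 is a Tuesday, so Fridays fall on 4, 11, 18, 25; the last is November 25.
At the standard offset (UTC−12:00), 16:00 UTC − 12h = 04:00 Tarosa Territory standard time.
The standard-time date in Tarosa Territory, 8 April 2022, does not fall between 24 April and 25 November, so daylight saving is not in effect and Tarosa Territory is at UTC−12:00.
16:00 UTC − 12h = 04:00 Tarosa Territory.

04:00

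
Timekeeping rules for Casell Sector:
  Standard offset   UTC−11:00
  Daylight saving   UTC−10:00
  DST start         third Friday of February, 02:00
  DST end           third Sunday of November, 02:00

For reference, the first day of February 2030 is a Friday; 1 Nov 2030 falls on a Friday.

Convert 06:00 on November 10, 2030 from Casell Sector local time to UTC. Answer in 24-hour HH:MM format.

1 February 2030 is a Friday, so the first Friday is February 1 and the third is February 15.
1 November 2030 is a Friday, so the first Sunday is November 3 and the third is November 17.
November 10, 2030 falls between 15 February and 17 November, so daylight saving is in effect and Casell Sector is at UTC−10:00.
06:00 local + 10h = 16:00 UTC.

16:00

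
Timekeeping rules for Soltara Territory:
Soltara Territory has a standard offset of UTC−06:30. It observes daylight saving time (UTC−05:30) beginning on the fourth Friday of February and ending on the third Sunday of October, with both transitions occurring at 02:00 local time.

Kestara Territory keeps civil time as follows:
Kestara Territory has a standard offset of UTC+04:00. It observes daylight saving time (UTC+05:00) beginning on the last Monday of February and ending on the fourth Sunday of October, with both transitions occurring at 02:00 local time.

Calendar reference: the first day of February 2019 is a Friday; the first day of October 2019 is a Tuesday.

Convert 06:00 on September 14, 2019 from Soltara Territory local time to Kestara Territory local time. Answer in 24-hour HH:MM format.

16:30

1 February 2019 is a Friday, so the first Friday is February 1 and the fourth is February 22.
1 October 2019 is a Tuesday, so the first Sunday is October 6 and the third is October 20.
September 14, 2019 falls between 22 February and 20 October, so daylight saving is in effect and Soltara Territory is at UTC−05:30.
06:00 Soltara Territory + 5h30m = 11:30 UTC.
1 February 2019 is a Friday, so Mondays fall on 4, 11, 18, 25; the last is February 25.
1 October 2019 is a Tuesday, so the first Sunday is October 6 and the fourth is October 27.
At the standard offset (UTC+04:00), 11:30 UTC + 4h = 15:30 Kestara Territory standard time.
The standard-time date in Kestara Territory, September 14, 2019, lies within the daylight-saving period (25 February – 27 October), so Kestara Territory is on daylight time, UTC+05:00.
11:30 UTC + 5h = 16:30 Kestara Territory.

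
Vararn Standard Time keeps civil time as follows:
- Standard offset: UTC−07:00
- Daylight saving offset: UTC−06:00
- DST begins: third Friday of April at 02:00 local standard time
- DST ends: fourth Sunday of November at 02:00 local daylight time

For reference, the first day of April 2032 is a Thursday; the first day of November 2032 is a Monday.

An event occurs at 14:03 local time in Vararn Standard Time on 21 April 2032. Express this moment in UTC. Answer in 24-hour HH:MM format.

1 April 2032 is a Thursday, so the first Friday is April 2 and the third is April 16.
1 November 2032 is a Monday, so the first Sunday is November 7 and the fourth is November 28.
21 April 2032 falls between 16 April and 28 November, so daylight saving is in effect and Vararn Standard Time is at UTC−06:00.
14:03 local + 6h = 20:03 UTC.

20:03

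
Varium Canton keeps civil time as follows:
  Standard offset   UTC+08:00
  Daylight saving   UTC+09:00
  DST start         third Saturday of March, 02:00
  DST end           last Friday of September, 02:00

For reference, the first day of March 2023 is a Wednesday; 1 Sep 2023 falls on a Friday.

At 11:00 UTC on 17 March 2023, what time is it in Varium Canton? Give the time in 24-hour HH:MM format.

1 March 2023 is a Wednesday, so the first Saturday is March 4 and the third is March 18.
1 September 2023 is a Friday, so Fridays fall on 1, 8, 15, 22, 29; the last is September 29.
At the standard offset (UTC+08:00), 11:00 UTC + 8h = 19:00 Varium Canton standard time.
Daylight saving runs 18 March – 29 September; the standard-time date in Varium Canton, 17 March 2023, is outside that window, so Varium Canton is on standard time at UTC+08:00.
11:00 UTC + 8h = 19:00 local.

19:00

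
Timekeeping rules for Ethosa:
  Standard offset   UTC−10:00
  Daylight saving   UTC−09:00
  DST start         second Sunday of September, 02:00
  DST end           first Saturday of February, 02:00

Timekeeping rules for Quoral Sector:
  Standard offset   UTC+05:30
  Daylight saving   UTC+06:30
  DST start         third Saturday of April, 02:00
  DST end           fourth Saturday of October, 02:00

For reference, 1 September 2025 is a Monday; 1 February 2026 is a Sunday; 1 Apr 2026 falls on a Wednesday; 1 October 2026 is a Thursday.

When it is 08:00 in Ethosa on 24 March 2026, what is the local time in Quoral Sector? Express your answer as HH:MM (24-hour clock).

1 September 2025 is a Monday, so the first Sunday is September 7 and the second is September 14.
1 February 2026 is a Sunday, so the first Saturday is February 7.
24 March 2026 is outside the daylight-saving period (14 September 2025 – 7 February 2026), so Ethosa is on standard time, UTC−10:00.
08:00 Ethosa + 10h = 18:00 UTC.
1 April 2026 is a Wednesday, so the first Saturday is April 4 and the third is April 18.
1 October 2026 is a Thursday, so the first Saturday is October 3 and the fourth is October 24.
At the standard offset (UTC+05:30), 18:00 UTC + 5h30m = 23:30 Quoral Sector standard time.
The standard-time date in Quoral Sector, 24 March 2026, is outside the daylight-saving period (18 April – 24 October), so Quoral Sector is on standard time, UTC+05:30.
18:00 UTC + 5h30m = 23:30 Quoral Sector.

23:30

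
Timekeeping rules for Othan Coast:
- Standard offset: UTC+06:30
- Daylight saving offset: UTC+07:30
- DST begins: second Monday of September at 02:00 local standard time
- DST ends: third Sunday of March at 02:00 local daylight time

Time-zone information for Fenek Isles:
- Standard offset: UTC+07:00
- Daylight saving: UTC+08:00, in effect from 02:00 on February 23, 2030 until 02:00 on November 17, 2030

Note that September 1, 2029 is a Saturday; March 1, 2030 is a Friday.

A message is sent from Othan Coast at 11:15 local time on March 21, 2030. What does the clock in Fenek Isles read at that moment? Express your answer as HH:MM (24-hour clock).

12:45

1 September 2029 is a Saturday, so the first Monday is September 3 and the second is September 10.
1 March 2030 is a Friday, so the first Sunday is March 3 and the third is March 17.
Daylight saving runs 10 September 2029 – 17 March 2030; March 21, 2030 is outside that window, so Othan Coast is on standard time at UTC+06:30.
11:15 Othan Coast − 6h30m = 04:45 UTC.
At the standard offset (UTC+07:00), 04:45 UTC + 7h = 11:45 Fenek Isles standard time.
The standard-time date in Fenek Isles, March 21, 2030, lies within the daylight-saving period (23 February – 17 November), so Fenek Isles is on daylight time, UTC+08:00.
04:45 UTC + 8h = 12:45 Fenek Isles.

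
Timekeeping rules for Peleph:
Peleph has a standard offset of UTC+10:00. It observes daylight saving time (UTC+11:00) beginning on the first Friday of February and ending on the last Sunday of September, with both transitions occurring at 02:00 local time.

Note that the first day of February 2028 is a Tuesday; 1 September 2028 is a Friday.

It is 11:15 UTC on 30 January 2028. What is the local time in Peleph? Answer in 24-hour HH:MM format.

1 February 2028 is a Tuesday, so the first Friday is February 4.
1 September 2028 is a Friday, so Sundays fall on 3, 10, 17, 24; the last is September 24.
At the standard offset (UTC+10:00), 11:15 UTC + 10h = 21:15 Peleph standard time.
The standard-time date in Peleph, 30 January 2028, does not fall between 4 February and 24 September, so daylight saving is not in effect and Peleph is at UTC+10:00.
11:15 UTC + 10h = 21:15 local.

21:15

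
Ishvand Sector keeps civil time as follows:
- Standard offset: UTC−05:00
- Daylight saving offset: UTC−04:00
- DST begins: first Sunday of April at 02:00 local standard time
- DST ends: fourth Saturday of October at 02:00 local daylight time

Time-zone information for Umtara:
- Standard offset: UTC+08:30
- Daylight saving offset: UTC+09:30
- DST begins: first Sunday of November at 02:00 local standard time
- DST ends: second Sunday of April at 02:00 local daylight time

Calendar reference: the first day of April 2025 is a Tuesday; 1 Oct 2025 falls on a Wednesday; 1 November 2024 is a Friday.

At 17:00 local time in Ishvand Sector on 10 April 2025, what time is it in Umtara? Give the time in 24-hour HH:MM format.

06:30

1 April 2025 is a Tuesday, so the first Sunday is April 6.
1 October 2025 is a Wednesday, so the first Saturday is October 4 and the fourth is October 25.
Daylight saving runs 6 April – 25 October; 10 April 2025 is inside that window, so Ishvand Sector is at UTC−04:00.
17:00 Ishvand Sector + 4h = 21:00 UTC.
1 November 2024 is a Friday, so the first Sunday is November 3.
1 April 2025 is a Tuesday, so the first Sunday is April 6 and the second is April 13.
At the standard offset (UTC+08:30), 21:00 UTC + 8h30m = 05:30 Umtara standard time (rolling into the next day, 11 April 2025).
The standard-time date in Umtara, 11 April 2025, lies within the daylight-saving period (3 November 2024 – 13 April 2025), so Umtara is on daylight time, UTC+09:30.
21:00 UTC + 9h30m = 06:30 Umtara (rolling into the next day, 11 April 2025).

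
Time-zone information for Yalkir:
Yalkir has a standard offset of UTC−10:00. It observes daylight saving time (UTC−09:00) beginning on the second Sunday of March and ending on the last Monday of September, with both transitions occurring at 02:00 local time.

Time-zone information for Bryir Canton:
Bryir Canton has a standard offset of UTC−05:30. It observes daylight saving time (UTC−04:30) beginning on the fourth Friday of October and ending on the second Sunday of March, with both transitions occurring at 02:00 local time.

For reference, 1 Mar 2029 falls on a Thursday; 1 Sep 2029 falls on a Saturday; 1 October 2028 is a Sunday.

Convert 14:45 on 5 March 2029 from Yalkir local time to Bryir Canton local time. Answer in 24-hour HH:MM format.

1 March 2029 is a Thursday, so the first Sunday is March 4 and the second is March 11.
1 September 2029 is a Saturday, so Mondays fall on 3, 10, 17, 24; the last is September 24.
5 March 2029 is outside the daylight-saving period (11 March – 24 September), so Yalkir is on standard time, UTC−10:00.
14:45 Yalkir + 10h = 00:45 UTC (rolling into the next day, 6 March 2029).
1 October 2028 is a Sunday, so the first Friday is October 6 and the fourth is October 27.
1 March 2029 is a Thursday, so the first Sunday is March 4 and the second is March 11.
At the standard offset (UTC−05:30), 00:45 UTC − 5h30m = 19:15 Bryir Canton standard time (rolling into the previous day, 5 March 2029).
Daylight saving runs 27 October 2028 – 11 March 2029; the standard-time date in Bryir Canton, 5 March 2029, is inside that window, so Bryir Canton is at UTC−04:30.
00:45 UTC − 4h30m = 20:15 Bryir Canton (rolling into the previous day, 5 March 2029).

20:15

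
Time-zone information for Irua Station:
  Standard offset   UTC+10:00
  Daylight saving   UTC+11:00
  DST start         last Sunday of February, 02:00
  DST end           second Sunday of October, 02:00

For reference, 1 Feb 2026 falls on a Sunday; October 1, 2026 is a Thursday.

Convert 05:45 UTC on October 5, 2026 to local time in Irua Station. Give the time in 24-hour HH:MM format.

1 February 2026 is a Sunday, so Sundays fall on 1, 8, 15, 22; the last is February 22.
1 October 2026 is a Thursday, so the first Sunday is October 4 and the second is October 11.
At the standard offset (UTC+10:00), 05:45 UTC + 10h = 15:45 Irua Station standard time.
The standard-time date in Irua Station, October 5, 2026, falls between 22 February and 11 October, so daylight saving is in effect and Irua Station is at UTC+11:00.
05:45 UTC + 11h = 16:45 local.

16:45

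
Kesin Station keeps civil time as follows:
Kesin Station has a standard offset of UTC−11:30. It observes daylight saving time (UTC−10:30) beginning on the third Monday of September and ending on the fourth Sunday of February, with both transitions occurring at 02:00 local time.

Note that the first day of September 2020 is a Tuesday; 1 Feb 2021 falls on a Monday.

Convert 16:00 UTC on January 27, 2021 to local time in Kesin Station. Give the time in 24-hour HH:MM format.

1 September 2020 is a Tuesday, so the first Monday is September 7 and the third is September 21.
1 February 2021 is a Monday, so the first Sunday is February 7 and the fourth is February 28.
At the standard offset (UTC−11:30), 16:00 UTC − 11h30m = 04:30 Kesin Station standard time.
The standard-time date in Kesin Station, January 27, 2021, falls between 21 September 2020 and 28 February 2021, so daylight saving is in effect and Kesin Station is at UTC−10:30.
16:00 UTC − 10h30m = 05:30 local.

05:30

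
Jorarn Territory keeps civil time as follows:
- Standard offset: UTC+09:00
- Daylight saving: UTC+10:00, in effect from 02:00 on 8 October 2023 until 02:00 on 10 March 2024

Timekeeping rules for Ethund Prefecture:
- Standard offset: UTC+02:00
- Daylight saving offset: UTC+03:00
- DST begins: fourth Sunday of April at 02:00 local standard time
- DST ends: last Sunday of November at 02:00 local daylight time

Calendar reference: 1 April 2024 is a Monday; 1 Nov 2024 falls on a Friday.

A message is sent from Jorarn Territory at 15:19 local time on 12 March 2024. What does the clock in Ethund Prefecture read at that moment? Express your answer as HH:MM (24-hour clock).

12 March 2024 does not fall between 8 October 2023 and 10 March 2024, so daylight saving is not in effect and Jorarn Territory is at UTC+09:00.
15:19 Jorarn Territory − 9h = 06:19 UTC.
1 April 2024 is a Monday, so the first Sunday is April 7 and the fourth is April 28.
1 November 2024 is a Friday, so Sundays fall on 3, 10, 17, 24; the last is November 24.
At the standard offset (UTC+02:00), 06:19 UTC + 2h = 08:19 Ethund Prefecture standard time.
The standard-time date in Ethund Prefecture, 12 March 2024, does not fall between 28 April and 24 November, so daylight saving is not in effect and Ethund Prefecture is at UTC+02:00.
06:19 UTC + 2h = 08:19 Ethund Prefecture.

08:19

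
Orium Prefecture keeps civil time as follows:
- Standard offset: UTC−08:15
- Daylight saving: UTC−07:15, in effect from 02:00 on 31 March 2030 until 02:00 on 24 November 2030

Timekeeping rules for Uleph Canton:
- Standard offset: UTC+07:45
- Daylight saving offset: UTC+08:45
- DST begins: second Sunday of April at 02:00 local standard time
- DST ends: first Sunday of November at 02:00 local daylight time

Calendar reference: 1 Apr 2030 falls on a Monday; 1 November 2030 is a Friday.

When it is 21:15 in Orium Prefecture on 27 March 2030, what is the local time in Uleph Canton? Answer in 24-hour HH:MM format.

13:15

27 March 2030 does not fall between 31 March and 24 November, so daylight saving is not in effect and Orium Prefecture is at UTC−08:15.
21:15 Orium Prefecture + 8h15m = 05:30 UTC (rolling into the next day, 28 March 2030).
1 April 2030 is a Monday, so the first Sunday is April 7 and the second is April 14.
1 November 2030 is a Friday, so the first Sunday is November 3.
At the standard offset (UTC+07:45), 05:30 UTC + 7h45m = 13:15 Uleph Canton standard time.
The standard-time date in Uleph Canton, 28 March 2030, is outside the daylight-saving period (14 April – 3 November), so Uleph Canton is on standard time, UTC+07:45.
05:30 UTC + 7h45m = 13:15 Uleph Canton.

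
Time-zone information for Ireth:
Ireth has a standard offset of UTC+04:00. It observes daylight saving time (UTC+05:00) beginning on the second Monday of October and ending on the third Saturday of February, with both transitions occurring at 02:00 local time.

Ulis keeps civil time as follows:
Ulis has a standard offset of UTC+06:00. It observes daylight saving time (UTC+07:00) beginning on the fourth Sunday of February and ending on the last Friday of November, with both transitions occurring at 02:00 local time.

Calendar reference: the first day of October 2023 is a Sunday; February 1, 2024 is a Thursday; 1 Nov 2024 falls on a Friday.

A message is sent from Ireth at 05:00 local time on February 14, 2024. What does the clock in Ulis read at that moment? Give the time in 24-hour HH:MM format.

1 October 2023 is a Sunday, so the first Monday is October 2 and the second is October 9.
1 February 2024 is a Thursday, so the first Saturday is February 3 and the third is February 17.
February 14, 2024 falls between 9 October 2023 and 17 February 2024, so daylight saving is in effect and Ireth is at UTC+05:00.
05:00 Ireth − 5h = 00:00 UTC.
1 February 2024 is a Thursday, so the first Sunday is February 4 and the fourth is February 25.
1 November 2024 is a Friday, so Fridays fall on 1, 8, 15, 22, 29; the last is November 29.
At the standard offset (UTC+06:00), 00:00 UTC + 6h = 06:00 Ulis standard time.
The standard-time date in Ulis, February 14, 2024, does not fall between 25 February and 29 November, so daylight saving is not in effect and Ulis is at UTC+06:00.
00:00 UTC + 6h = 06:00 Ulis.

06:00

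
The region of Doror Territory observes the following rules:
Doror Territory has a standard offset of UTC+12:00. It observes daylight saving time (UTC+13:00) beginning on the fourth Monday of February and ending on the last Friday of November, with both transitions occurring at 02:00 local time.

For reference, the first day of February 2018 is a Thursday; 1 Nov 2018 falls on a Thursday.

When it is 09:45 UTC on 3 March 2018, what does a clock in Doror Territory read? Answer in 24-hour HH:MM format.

22:45

1 February 2018 is a Thursday, so the first Monday is February 5 and the fourth is February 26.
1 November 2018 is a Thursday, so Fridays fall on 2, 9, 16, 23, 30; the last is November 30.
At the standard offset (UTC+12:00), 09:45 UTC + 12h = 21:45 Doror Territory standard time.
The standard-time date in Doror Territory, 3 March 2018, lies within the daylight-saving period (26 February – 30 November), so Doror Territory is on daylight time, UTC+13:00.
09:45 UTC + 13h = 22:45 local.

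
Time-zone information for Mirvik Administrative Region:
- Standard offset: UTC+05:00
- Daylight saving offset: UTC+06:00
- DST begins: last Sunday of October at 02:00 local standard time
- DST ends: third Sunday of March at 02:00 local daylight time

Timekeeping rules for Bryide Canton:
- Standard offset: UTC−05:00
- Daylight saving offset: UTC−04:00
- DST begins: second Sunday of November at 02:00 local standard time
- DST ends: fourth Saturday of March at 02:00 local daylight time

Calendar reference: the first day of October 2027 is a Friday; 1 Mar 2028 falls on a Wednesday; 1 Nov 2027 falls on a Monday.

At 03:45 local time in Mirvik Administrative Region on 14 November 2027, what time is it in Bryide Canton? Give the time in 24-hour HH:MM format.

16:45

1 October 2027 is a Friday, so Sundays fall on 3, 10, 17, 24, 31; the last is October 31.
1 March 2028 is a Wednesday, so the first Sunday is March 5 and the third is March 19.
14 November 2027 falls between 31 October 2027 and 19 March 2028, so daylight saving is in effect and Mirvik Administrative Region is at UTC+06:00.
03:45 Mirvik Administrative Region − 6h = 21:45 UTC (rolling into the previous day, 13 November 2027).
1 November 2027 is a Monday, so the first Sunday is November 7 and the second is November 14.
1 March 2028 is a Wednesday, so the first Saturday is March 4 and the fourth is March 25.
At the standard offset (UTC−05:00), 21:45 UTC − 5h = 16:45 Bryide Canton standard time.
Daylight saving runs 14 November 2027 – 25 March 2028; the standard-time date in Bryide Canton, 13 November 2027, is outside that window, so Bryide Canton is on standard time at UTC−05:00.
21:45 UTC − 5h = 16:45 Bryide Canton.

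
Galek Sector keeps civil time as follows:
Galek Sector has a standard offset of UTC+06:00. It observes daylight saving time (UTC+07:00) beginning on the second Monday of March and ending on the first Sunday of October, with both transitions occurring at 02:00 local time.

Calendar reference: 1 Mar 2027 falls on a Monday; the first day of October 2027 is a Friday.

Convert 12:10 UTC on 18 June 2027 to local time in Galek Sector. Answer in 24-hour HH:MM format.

19:10

1 March 2027 is a Monday, so the first Monday is March 1 and the second is March 8.
1 October 2027 is a Friday, so the first Sunday is October 3.
At the standard offset (UTC+06:00), 12:10 UTC + 6h = 18:10 Galek Sector standard time.
The standard-time date in Galek Sector, 18 June 2027, falls between 8 March and 3 October, so daylight saving is in effect and Galek Sector is at UTC+07:00.
12:10 UTC + 7h = 19:10 local.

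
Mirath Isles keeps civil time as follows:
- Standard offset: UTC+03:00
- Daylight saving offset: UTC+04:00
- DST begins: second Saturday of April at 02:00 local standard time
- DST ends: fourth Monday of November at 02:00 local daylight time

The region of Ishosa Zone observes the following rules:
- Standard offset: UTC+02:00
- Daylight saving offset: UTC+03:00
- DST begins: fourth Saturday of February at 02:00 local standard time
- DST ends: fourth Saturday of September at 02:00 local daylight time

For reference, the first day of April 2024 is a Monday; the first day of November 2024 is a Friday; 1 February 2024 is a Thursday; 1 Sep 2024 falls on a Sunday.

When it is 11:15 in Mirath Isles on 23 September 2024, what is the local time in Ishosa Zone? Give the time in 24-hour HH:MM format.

10:15

1 April 2024 is a Monday, so the first Saturday is April 6 and the second is April 13.
1 November 2024 is a Friday, so the first Monday is November 4 and the fourth is November 25.
Daylight saving runs 13 April – 25 November; 23 September 2024 is inside that window, so Mirath Isles is at UTC+04:00.
11:15 Mirath Isles − 4h = 07:15 UTC.
1 February 2024 is a Thursday, so the first Saturday is February 3 and the fourth is February 24.
1 September 2024 is a Sunday, so the first Saturday is September 7 and the fourth is September 28.
At the standard offset (UTC+02:00), 07:15 UTC + 2h = 09:15 Ishosa Zone standard time.
Daylight saving runs 24 February – 28 September; the standard-time date in Ishosa Zone, 23 September 2024, is inside that window, so Ishosa Zone is at UTC+03:00.
07:15 UTC + 3h = 10:15 Ishosa Zone.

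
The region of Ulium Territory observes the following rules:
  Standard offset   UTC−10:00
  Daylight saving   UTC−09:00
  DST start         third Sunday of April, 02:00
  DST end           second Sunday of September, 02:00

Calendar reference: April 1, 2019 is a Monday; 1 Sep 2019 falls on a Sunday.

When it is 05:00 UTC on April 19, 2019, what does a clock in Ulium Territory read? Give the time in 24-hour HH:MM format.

19:00

1 April 2019 is a Monday, so the first Sunday is April 7 and the third is April 21.
1 September 2019 is a Sunday, so the first Sunday is September 1 and the second is September 8.
At the standard offset (UTC−10:00), 05:00 UTC − 10h = 19:00 Ulium Territory standard time (rolling into the previous day, 18 April 2019).
The standard-time date in Ulium Territory, April 18, 2019, is outside the daylight-saving period (21 April – 8 September), so Ulium Territory is on standard time, UTC−10:00.
05:00 UTC − 10h = 19:00 local (rolling into the previous day, 18 April 2019).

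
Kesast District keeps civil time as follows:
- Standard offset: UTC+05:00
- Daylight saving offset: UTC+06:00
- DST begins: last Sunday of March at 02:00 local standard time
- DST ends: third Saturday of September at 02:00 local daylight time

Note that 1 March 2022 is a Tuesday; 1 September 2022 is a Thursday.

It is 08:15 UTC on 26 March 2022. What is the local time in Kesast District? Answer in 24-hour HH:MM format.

13:15

1 March 2022 is a Tuesday, so Sundays fall on 6, 13, 20, 27; the last is March 27.
1 September 2022 is a Thursday, so the first Saturday is September 3 and the third is September 17.
At the standard offset (UTC+05:00), 08:15 UTC + 5h = 13:15 Kesast District standard time.
The standard-time date in Kesast District, 26 March 2022, does not fall between 27 March and 17 September, so daylight saving is not in effect and Kesast District is at UTC+05:00.
08:15 UTC + 5h = 13:15 local.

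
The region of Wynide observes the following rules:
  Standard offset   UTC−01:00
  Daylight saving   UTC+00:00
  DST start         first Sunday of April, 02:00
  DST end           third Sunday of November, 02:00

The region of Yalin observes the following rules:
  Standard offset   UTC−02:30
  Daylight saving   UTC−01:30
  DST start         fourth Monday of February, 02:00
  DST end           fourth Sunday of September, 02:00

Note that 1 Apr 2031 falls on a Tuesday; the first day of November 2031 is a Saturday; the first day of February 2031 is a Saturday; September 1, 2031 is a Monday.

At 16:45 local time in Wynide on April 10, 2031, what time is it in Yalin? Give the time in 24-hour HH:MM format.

1 April 2031 is a Tuesday, so the first Sunday is April 6.
1 November 2031 is a Saturday, so the first Sunday is November 2 and the third is November 16.
April 10, 2031 falls between 6 April and 16 November, so daylight saving is in effect and Wynide is at UTC+00:00.
16:45 Wynide − 0h = 16:45 UTC.
1 February 2031 is a Saturday, so the first Monday is February 3 and the fourth is February 24.
1 September 2031 is a Monday, so the first Sunday is September 7 and the fourth is September 28.
At the standard offset (UTC−02:30), 16:45 UTC − 2h30m = 14:15 Yalin standard time.
The standard-time date in Yalin, April 10, 2031, lies within the daylight-saving period (24 February – 28 September), so Yalin is on daylight time, UTC−01:30.
16:45 UTC − 1h30m = 15:15 Yalin.

15:15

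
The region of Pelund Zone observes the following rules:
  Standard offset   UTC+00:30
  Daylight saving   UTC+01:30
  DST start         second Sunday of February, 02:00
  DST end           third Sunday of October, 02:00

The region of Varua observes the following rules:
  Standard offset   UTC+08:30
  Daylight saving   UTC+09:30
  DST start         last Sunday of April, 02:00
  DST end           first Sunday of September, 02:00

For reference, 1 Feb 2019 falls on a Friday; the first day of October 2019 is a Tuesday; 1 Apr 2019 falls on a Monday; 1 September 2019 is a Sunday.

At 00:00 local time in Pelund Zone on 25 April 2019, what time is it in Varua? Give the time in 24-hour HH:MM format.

07:00

1 February 2019 is a Friday, so the first Sunday is February 3 and the second is February 10.
1 October 2019 is a Tuesday, so the first Sunday is October 6 and the third is October 20.
Daylight saving runs 10 February – 20 October; 25 April 2019 is inside that window, so Pelund Zone is at UTC+01:30.
00:00 Pelund Zone − 1h30m = 22:30 UTC (rolling into the previous day, 24 April 2019).
1 April 2019 is a Monday, so Sundays fall on 7, 14, 21, 28; the last is April 28.
1 September 2019 is a Sunday, so the first Sunday is September 1.
At the standard offset (UTC+08:30), 22:30 UTC + 8h30m = 07:00 Varua standard time (rolling into the next day, 25 April 2019).
The standard-time date in Varua, 25 April 2019, is outside the daylight-saving period (28 April – 1 September), so Varua is on standard time, UTC+08:30.
22:30 UTC + 8h30m = 07:00 Varua (rolling into the next day, 25 April 2019).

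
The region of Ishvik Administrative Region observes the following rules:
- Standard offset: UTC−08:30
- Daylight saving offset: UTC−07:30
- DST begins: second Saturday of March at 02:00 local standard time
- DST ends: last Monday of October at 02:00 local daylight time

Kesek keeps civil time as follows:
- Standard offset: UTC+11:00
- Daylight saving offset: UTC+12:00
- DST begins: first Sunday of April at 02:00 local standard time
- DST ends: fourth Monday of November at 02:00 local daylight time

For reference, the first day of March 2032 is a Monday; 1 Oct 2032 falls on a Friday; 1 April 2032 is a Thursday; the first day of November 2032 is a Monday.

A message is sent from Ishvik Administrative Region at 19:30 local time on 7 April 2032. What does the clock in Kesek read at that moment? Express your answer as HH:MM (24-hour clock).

15:00

1 March 2032 is a Monday, so the first Saturday is March 6 and the second is March 13.
1 October 2032 is a Friday, so Mondays fall on 4, 11, 18, 25; the last is October 25.
7 April 2032 falls between 13 March and 25 October, so daylight saving is in effect and Ishvik Administrative Region is at UTC−07:30.
19:30 Ishvik Administrative Region + 7h30m = 03:00 UTC (rolling into the next day, 8 April 2032).
1 April 2032 is a Thursday, so the first Sunday is April 4.
1 November 2032 is a Monday, so the first Monday is November 1 and the fourth is November 22.
At the standard offset (UTC+11:00), 03:00 UTC + 11h = 14:00 Kesek standard time.
Daylight saving runs 4 April – 22 November; the standard-time date in Kesek, 8 April 2032, is inside that window, so Kesek is at UTC+12:00.
03:00 UTC + 12h = 15:00 Kesek.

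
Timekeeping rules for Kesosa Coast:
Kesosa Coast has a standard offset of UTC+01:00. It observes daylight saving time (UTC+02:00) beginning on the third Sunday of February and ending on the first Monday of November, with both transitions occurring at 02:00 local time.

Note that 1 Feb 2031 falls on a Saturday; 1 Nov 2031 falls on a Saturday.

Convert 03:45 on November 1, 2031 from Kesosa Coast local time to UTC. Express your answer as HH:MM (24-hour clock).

01:45

1 February 2031 is a Saturday, so the first Sunday is February 2 and the third is February 16.
1 November 2031 is a Saturday, so the first Monday is November 3.
November 1, 2031 lies within the daylight-saving period (16 February – 3 November), so Kesosa Coast is on daylight time, UTC+02:00.
03:45 local − 2h = 01:45 UTC.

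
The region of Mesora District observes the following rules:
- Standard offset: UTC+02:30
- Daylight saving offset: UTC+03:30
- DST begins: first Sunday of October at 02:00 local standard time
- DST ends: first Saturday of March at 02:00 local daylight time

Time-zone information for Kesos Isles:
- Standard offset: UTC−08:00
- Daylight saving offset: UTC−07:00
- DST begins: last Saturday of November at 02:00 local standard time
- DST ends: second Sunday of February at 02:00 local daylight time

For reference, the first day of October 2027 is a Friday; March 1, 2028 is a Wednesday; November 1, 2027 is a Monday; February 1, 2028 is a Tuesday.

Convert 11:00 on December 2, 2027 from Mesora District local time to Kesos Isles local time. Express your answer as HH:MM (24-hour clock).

00:30

1 October 2027 is a Friday, so the first Sunday is October 3.
1 March 2028 is a Wednesday, so the first Saturday is March 4.
Daylight saving runs 3 October 2027 – 4 March 2028; December 2, 2027 is inside that window, so Mesora District is at UTC+03:30.
11:00 Mesora District − 3h30m = 07:30 UTC.
1 November 2027 is a Monday, so Saturdays fall on 6, 13, 20, 27; the last is November 27.
1 February 2028 is a Tuesday, so the first Sunday is February 6 and the second is February 13.
At the standard offset (UTC−08:00), 07:30 UTC − 8h = 23:30 Kesos Isles standard time (rolling into the previous day, 1 December 2027).
The standard-time date in Kesos Isles, December 1, 2027, falls between 27 November 2027 and 13 February 2028, so daylight saving is in effect and Kesos Isles is at UTC−07:00.
07:30 UTC − 7h = 00:30 Kesos Isles.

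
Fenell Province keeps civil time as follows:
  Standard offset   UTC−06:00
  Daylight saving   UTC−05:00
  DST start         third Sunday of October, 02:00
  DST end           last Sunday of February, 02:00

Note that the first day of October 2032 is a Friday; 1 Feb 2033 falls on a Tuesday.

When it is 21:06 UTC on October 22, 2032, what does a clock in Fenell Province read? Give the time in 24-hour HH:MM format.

16:06

1 October 2032 is a Friday, so the first Sunday is October 3 and the third is October 17.
1 February 2033 is a Tuesday, so Sundays fall on 6, 13, 20, 27; the last is February 27.
At the standard offset (UTC−06:00), 21:06 UTC − 6h = 15:06 Fenell Province standard time.
Daylight saving runs 17 October 2032 – 27 February 2033; the standard-time date in Fenell Province, October 22, 2032, is inside that window, so Fenell Province is at UTC−05:00.
21:06 UTC − 5h = 16:06 local.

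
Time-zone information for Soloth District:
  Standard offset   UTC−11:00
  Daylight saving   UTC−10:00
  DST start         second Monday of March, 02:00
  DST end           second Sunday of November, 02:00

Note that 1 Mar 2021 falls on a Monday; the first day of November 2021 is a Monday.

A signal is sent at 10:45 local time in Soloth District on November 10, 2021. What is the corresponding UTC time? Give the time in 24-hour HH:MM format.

20:45

1 March 2021 is a Monday, so the first Monday is March 1 and the second is March 8.
1 November 2021 is a Monday, so the first Sunday is November 7 and the second is November 14.
November 10, 2021 falls between 8 March and 14 November, so daylight saving is in effect and Soloth District is at UTC−10:00.
10:45 local + 10h = 20:45 UTC.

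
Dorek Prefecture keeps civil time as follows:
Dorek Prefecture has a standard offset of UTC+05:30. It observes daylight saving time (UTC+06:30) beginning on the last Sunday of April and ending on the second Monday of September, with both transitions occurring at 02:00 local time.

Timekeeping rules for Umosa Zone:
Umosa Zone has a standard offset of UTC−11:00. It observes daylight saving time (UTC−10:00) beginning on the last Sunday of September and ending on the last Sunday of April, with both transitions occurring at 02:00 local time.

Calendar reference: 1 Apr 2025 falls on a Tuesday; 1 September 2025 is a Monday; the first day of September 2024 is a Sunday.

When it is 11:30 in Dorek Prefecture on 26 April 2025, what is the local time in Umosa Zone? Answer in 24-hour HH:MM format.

20:00

1 April 2025 is a Tuesday, so Sundays fall on 6, 13, 20, 27; the last is April 27.
1 September 2025 is a Monday, so the first Monday is September 1 and the second is September 8.
Daylight saving runs 27 April – 8 September; 26 April 2025 is outside that window, so Dorek Prefecture is on standard time at UTC+05:30.
11:30 Dorek Prefecture − 5h30m = 06:00 UTC.
1 September 2024 is a Sunday, so Sundays fall on 1, 8, 15, 22, 29; the last is September 29.
1 April 2025 is a Tuesday, so Sundays fall on 6, 13, 20, 27; the last is April 27.
At the standard offset (UTC−11:00), 06:00 UTC − 11h = 19:00 Umosa Zone standard time (rolling into the previous day, 25 April 2025).
The standard-time date in Umosa Zone, 25 April 2025, falls between 29 September 2024 and 27 April 2025, so daylight saving is in effect and Umosa Zone is at UTC−10:00.
06:00 UTC − 10h = 20:00 Umosa Zone (rolling into the previous day, 25 April 2025).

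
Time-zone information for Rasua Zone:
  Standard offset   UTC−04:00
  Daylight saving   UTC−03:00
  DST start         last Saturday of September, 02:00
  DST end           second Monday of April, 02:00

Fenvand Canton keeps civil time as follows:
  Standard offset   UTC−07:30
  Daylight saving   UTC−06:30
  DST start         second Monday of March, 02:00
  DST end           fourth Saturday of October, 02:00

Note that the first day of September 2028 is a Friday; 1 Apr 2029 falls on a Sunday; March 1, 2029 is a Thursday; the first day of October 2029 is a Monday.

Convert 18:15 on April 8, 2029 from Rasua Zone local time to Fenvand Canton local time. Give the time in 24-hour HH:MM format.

1 September 2028 is a Friday, so Saturdays fall on 2, 9, 16, 23, 30; the last is September 30.
1 April 2029 is a Sunday, so the first Monday is April 2 and the second is April 9.
April 8, 2029 lies within the daylight-saving period (30 September 2028 – 9 April 2029), so Rasua Zone is on daylight time, UTC−03:00.
18:15 Rasua Zone + 3h = 21:15 UTC.
1 March 2029 is a Thursday, so the first Monday is March 5 and the second is March 12.
1 October 2029 is a Monday, so the first Saturday is October 6 and the fourth is October 27.
At the standard offset (UTC−07:30), 21:15 UTC − 7h30m = 13:45 Fenvand Canton standard time.
The standard-time date in Fenvand Canton, April 8, 2029, lies within the daylight-saving period (12 March – 27 October), so Fenvand Canton is on daylight time, UTC−06:30.
21:15 UTC − 6h30m = 14:45 Fenvand Canton.

14:45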